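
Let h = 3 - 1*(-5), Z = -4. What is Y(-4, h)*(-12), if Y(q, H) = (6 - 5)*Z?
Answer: 48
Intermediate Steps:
h = 8 (h = 3 + 5 = 8)
Y(q, H) = -4 (Y(q, H) = (6 - 5)*(-4) = 1*(-4) = -4)
Y(-4, h)*(-12) = -4*(-12) = 48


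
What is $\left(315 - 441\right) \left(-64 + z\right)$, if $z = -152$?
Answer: $27216$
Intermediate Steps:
$\left(315 - 441\right) \left(-64 + z\right) = \left(315 - 441\right) \left(-64 - 152\right) = \left(-126\right) \left(-216\right) = 27216$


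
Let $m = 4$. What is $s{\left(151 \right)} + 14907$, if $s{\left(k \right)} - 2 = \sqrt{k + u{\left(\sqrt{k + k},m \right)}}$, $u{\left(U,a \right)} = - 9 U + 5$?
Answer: $14909 + \sqrt{156 - 9 \sqrt{302}} \approx 14909.0 + 0.63508 i$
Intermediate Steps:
$u{\left(U,a \right)} = 5 - 9 U$
$s{\left(k \right)} = 2 + \sqrt{5 + k - 9 \sqrt{2} \sqrt{k}}$ ($s{\left(k \right)} = 2 + \sqrt{k - \left(-5 + 9 \sqrt{k + k}\right)} = 2 + \sqrt{k - \left(-5 + 9 \sqrt{2 k}\right)} = 2 + \sqrt{k - \left(-5 + 9 \sqrt{2} \sqrt{k}\right)} = 2 + \sqrt{5 + k - 9 \sqrt{2} \sqrt{k}}$)
$s{\left(151 \right)} + 14907 = \left(2 + \sqrt{5 + 151 - 9 \sqrt{2} \sqrt{151}}\right) + 14907 = \left(2 + \sqrt{5 + 151 - 9 \sqrt{302}}\right) + 14907 = \left(2 + \sqrt{156 - 9 \sqrt{302}}\right) + 14907 = 14909 + \sqrt{156 - 9 \sqrt{302}}$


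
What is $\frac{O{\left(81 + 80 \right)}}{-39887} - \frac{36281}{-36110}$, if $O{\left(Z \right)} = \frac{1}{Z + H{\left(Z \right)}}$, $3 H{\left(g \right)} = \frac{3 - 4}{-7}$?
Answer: $\frac{1223556889261}{1217790196435} \approx 1.0047$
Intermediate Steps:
$H{\left(g \right)} = \frac{1}{21}$ ($H{\left(g \right)} = \frac{\left(3 - 4\right) \frac{1}{-7}}{3} = \frac{\left(3 - 4\right) \left(- \frac{1}{7}\right)}{3} = \frac{\left(-1\right) \left(- \frac{1}{7}\right)}{3} = \frac{1}{3} \cdot \frac{1}{7} = \frac{1}{21}$)
$O{\left(Z \right)} = \frac{1}{\frac{1}{21} + Z}$ ($O{\left(Z \right)} = \frac{1}{Z + \frac{1}{21}} = \frac{1}{\frac{1}{21} + Z}$)
$\frac{O{\left(81 + 80 \right)}}{-39887} - \frac{36281}{-36110} = \frac{21 \frac{1}{1 + 21 \left(81 + 80\right)}}{-39887} - \frac{36281}{-36110} = \frac{21}{1 + 21 \cdot 161} \left(- \frac{1}{39887}\right) - - \frac{36281}{36110} = \frac{21}{1 + 3381} \left(- \frac{1}{39887}\right) + \frac{36281}{36110} = \frac{21}{3382} \left(- \frac{1}{39887}\right) + \frac{36281}{36110} = - \frac{21}{134897834} + \frac{36281}{36110} = \frac{1223556889261}{1217790196435}$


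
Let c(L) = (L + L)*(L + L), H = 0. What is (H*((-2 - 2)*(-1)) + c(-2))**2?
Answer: 256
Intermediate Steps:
c(L) = 4*L**2 (c(L) = (2*L)*(2*L) = 4*L**2)
(H*((-2 - 2)*(-1)) + c(-2))**2 = (0*((-2 - 2)*(-1)) + 4*(-2)**2)**2 = (0*(-4*(-1)) + 4*4)**2 = (0*4 + 16)**2 = (0 + 16)**2 = 16**2 = 256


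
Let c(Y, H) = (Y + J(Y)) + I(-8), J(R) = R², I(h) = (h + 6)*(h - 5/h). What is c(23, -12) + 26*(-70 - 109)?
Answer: -16349/4 ≈ -4087.3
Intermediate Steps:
I(h) = (6 + h)*(h - 5/h)
c(Y, H) = 59/4 + Y + Y² (c(Y, H) = (Y + Y²) + (-5 + (-8)² - 30/(-8) + 6*(-8)) = (Y + Y²) + (-5 + 64 - 30*(-⅛) - 48) = (Y + Y²) + (-5 + 64 + 15/4 - 48) = (Y + Y²) + 59/4 = 59/4 + Y + Y²)
c(23, -12) + 26*(-70 - 109) = (59/4 + 23 + 23²) + 26*(-70 - 109) = (59/4 + 23 + 529) + 26*(-179) = 2267/4 - 4654 = -16349/4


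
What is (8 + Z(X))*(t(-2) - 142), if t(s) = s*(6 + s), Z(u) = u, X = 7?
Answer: -2250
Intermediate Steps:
(8 + Z(X))*(t(-2) - 142) = (8 + 7)*(-2*(6 - 2) - 142) = 15*(-2*4 - 142) = 15*(-8 - 142) = 15*(-150) = -2250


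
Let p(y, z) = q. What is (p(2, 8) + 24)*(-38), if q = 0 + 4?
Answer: -1064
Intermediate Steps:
q = 4
p(y, z) = 4
(p(2, 8) + 24)*(-38) = (4 + 24)*(-38) = 28*(-38) = -1064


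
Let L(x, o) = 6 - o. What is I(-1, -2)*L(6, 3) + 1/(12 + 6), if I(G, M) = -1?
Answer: -53/18 ≈ -2.9444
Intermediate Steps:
I(-1, -2)*L(6, 3) + 1/(12 + 6) = -(6 - 1*3) + 1/(12 + 6) = -(6 - 3) + 1/18 = -1*3 + 1/18 = -3 + 1/18 = -53/18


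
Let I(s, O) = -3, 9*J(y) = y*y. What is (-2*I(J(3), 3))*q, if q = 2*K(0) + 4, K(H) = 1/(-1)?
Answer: 12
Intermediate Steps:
J(y) = y²/9 (J(y) = (y*y)/9 = y²/9)
K(H) = -1
q = 2 (q = 2*(-1) + 4 = -2 + 4 = 2)
(-2*I(J(3), 3))*q = -2*(-3)*2 = 6*2 = 12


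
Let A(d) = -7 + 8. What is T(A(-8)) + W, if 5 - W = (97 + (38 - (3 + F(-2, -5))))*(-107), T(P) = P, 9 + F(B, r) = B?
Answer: 15307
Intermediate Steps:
F(B, r) = -9 + B
A(d) = 1
W = 15306 (W = 5 - (97 + (38 - (3 + (-9 - 2))))*(-107) = 5 - (97 + (38 - (3 - 11)))*(-107) = 5 - (97 + (38 - 1*(-8)))*(-107) = 5 - (97 + (38 + 8))*(-107) = 5 - (97 + 46)*(-107) = 5 - 143*(-107) = 5 - 1*(-15301) = 5 + 15301 = 15306)
T(A(-8)) + W = 1 + 15306 = 15307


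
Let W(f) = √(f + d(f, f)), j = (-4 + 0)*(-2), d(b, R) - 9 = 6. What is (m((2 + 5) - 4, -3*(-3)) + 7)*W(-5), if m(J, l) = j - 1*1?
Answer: 14*√10 ≈ 44.272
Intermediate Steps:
d(b, R) = 15 (d(b, R) = 9 + 6 = 15)
j = 8 (j = -4*(-2) = 8)
W(f) = √(15 + f) (W(f) = √(f + 15) = √(15 + f))
m(J, l) = 7 (m(J, l) = 8 - 1*1 = 8 - 1 = 7)
(m((2 + 5) - 4, -3*(-3)) + 7)*W(-5) = (7 + 7)*√(15 - 5) = 14*√10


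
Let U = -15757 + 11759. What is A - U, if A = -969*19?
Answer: -14413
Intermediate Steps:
U = -3998
A = -18411
A - U = -18411 - 1*(-3998) = -18411 + 3998 = -14413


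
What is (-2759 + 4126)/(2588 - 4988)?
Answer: -1367/2400 ≈ -0.56958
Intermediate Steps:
(-2759 + 4126)/(2588 - 4988) = 1367/(-2400) = 1367*(-1/2400) = -1367/2400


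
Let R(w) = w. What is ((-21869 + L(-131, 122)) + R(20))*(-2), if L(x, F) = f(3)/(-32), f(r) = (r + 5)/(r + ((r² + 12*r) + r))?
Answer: 4457197/102 ≈ 43698.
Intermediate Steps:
f(r) = (5 + r)/(r² + 14*r) (f(r) = (5 + r)/(r + (r² + 13*r)) = (5 + r)/(r² + 14*r))
L(x, F) = -1/204 (L(x, F) = ((5 + 3)/(3*(14 + 3)))/(-32) = ((⅓)*8/17)*(-1/32) = ((⅓)*(1/17)*8)*(-1/32) = (8/51)*(-1/32) = -1/204)
((-21869 + L(-131, 122)) + R(20))*(-2) = ((-21869 - 1/204) + 20)*(-2) = (-4461277/204 + 20)*(-2) = -4457197/204*(-2) = 4457197/102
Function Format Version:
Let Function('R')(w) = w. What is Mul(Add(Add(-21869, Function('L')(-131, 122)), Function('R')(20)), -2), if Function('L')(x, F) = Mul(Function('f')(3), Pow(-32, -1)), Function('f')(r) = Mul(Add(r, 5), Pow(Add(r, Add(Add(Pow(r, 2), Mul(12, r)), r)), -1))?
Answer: Rational(4457197, 102) ≈ 43698.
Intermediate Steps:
Function('f')(r) = Mul(Pow(Add(Pow(r, 2), Mul(14, r)), -1), Add(5, r)) (Function('f')(r) = Mul(Add(5, r), Pow(Add(r, Add(Pow(r, 2), Mul(13, r))), -1)) = Mul(Add(5, r), Pow(Add(Pow(r, 2), Mul(14, r)), -1)) = Mul(Pow(Add(Pow(r, 2), Mul(14, r)), -1), Add(5, r)))
Function('L')(x, F) = Rational(-1, 204) (Function('L')(x, F) = Mul(Mul(Pow(3, -1), Pow(Add(14, 3), -1), Add(5, 3)), Pow(-32, -1)) = Mul(Mul(Rational(1, 3), Pow(17, -1), 8), Rational(-1, 32)) = Mul(Mul(Rational(1, 3), Rational(1, 17), 8), Rational(-1, 32)) = Mul(Rational(8, 51), Rational(-1, 32)) = Rational(-1, 204))
Mul(Add(Add(-21869, Function('L')(-131, 122)), Function('R')(20)), -2) = Mul(Add(Add(-21869, Rational(-1, 204)), 20), -2) = Mul(Add(Rational(-4461277, 204), 20), -2) = Mul(Rational(-4457197, 204), -2) = Rational(4457197, 102)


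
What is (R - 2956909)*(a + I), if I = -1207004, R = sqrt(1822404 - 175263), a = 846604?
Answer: 1065670003600 - 360400*sqrt(1647141) ≈ 1.0652e+12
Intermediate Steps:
R = sqrt(1647141) ≈ 1283.4
(R - 2956909)*(a + I) = (sqrt(1647141) - 2956909)*(846604 - 1207004) = (-2956909 + sqrt(1647141))*(-360400) = 1065670003600 - 360400*sqrt(1647141)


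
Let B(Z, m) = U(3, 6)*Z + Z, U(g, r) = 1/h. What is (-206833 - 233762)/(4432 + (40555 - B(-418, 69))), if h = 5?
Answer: -2202975/227443 ≈ -9.6858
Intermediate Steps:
U(g, r) = ⅕ (U(g, r) = 1/5 = 1*(⅕) = ⅕)
B(Z, m) = 6*Z/5 (B(Z, m) = Z/5 + Z = 6*Z/5)
(-206833 - 233762)/(4432 + (40555 - B(-418, 69))) = (-206833 - 233762)/(4432 + (40555 - 6*(-418)/5)) = -440595/(4432 + (40555 - 1*(-2508/5))) = -440595/(4432 + (40555 + 2508/5)) = -440595/(4432 + 205283/5) = -440595/227443/5 = -440595*5/227443 = -2202975/227443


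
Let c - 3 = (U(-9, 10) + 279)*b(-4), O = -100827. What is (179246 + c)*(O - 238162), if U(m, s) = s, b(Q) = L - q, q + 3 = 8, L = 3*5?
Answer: -61743117471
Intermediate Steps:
L = 15
q = 5 (q = -3 + 8 = 5)
b(Q) = 10 (b(Q) = 15 - 1*5 = 15 - 5 = 10)
c = 2893 (c = 3 + (10 + 279)*10 = 3 + 289*10 = 3 + 2890 = 2893)
(179246 + c)*(O - 238162) = (179246 + 2893)*(-100827 - 238162) = 182139*(-338989) = -61743117471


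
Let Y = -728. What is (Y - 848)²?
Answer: 2483776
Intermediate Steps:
(Y - 848)² = (-728 - 848)² = (-1576)² = 2483776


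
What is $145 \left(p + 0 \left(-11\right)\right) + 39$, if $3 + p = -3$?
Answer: $-831$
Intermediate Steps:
$p = -6$ ($p = -3 - 3 = -6$)
$145 \left(p + 0 \left(-11\right)\right) + 39 = 145 \left(-6 + 0 \left(-11\right)\right) + 39 = 145 \left(-6 + 0\right) + 39 = 145 \left(-6\right) + 39 = -870 + 39 = -831$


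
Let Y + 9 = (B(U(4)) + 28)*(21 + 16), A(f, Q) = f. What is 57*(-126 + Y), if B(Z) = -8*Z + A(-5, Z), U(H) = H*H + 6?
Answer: -330372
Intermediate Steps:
U(H) = 6 + H² (U(H) = H² + 6 = 6 + H²)
B(Z) = -5 - 8*Z (B(Z) = -8*Z - 5 = -5 - 8*Z)
Y = -5670 (Y = -9 + ((-5 - 8*(6 + 4²)) + 28)*(21 + 16) = -9 + ((-5 - 8*(6 + 16)) + 28)*37 = -9 + ((-5 - 8*22) + 28)*37 = -9 + ((-5 - 176) + 28)*37 = -9 + (-181 + 28)*37 = -9 - 153*37 = -9 - 5661 = -5670)
57*(-126 + Y) = 57*(-126 - 5670) = 57*(-5796) = -330372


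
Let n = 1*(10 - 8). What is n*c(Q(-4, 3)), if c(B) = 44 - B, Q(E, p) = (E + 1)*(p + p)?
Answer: 124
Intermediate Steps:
Q(E, p) = 2*p*(1 + E) (Q(E, p) = (1 + E)*(2*p) = 2*p*(1 + E))
n = 2 (n = 1*2 = 2)
n*c(Q(-4, 3)) = 2*(44 - 2*3*(1 - 4)) = 2*(44 - 2*3*(-3)) = 2*(44 - 1*(-18)) = 2*(44 + 18) = 2*62 = 124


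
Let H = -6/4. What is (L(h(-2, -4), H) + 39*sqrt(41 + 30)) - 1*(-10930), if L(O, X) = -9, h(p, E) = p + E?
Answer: 10921 + 39*sqrt(71) ≈ 11250.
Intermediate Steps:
h(p, E) = E + p
H = -3/2 (H = -6*1/4 = -3/2 ≈ -1.5000)
(L(h(-2, -4), H) + 39*sqrt(41 + 30)) - 1*(-10930) = (-9 + 39*sqrt(41 + 30)) - 1*(-10930) = (-9 + 39*sqrt(71)) + 10930 = 10921 + 39*sqrt(71)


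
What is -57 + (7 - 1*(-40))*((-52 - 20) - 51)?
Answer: -5838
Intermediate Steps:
-57 + (7 - 1*(-40))*((-52 - 20) - 51) = -57 + (7 + 40)*(-72 - 51) = -57 + 47*(-123) = -57 - 5781 = -5838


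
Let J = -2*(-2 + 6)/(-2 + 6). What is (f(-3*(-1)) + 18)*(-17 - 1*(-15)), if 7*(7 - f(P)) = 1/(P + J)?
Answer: -348/7 ≈ -49.714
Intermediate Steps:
J = -2 (J = -8/4 = -2*1 = -2)
f(P) = 7 - 1/(7*(-2 + P)) (f(P) = 7 - 1/(7*(P - 2)) = 7 - 1/(7*(-2 + P)))
(f(-3*(-1)) + 18)*(-17 - 1*(-15)) = ((-99 + 49*(-3*(-1)))/(7*(-2 - 3*(-1))) + 18)*(-17 - 1*(-15)) = ((-99 + 49*3)/(7*(-2 + 3)) + 18)*(-17 + 15) = ((⅐)*(-99 + 147)/1 + 18)*(-2) = ((⅐)*1*48 + 18)*(-2) = (48/7 + 18)*(-2) = (174/7)*(-2) = -348/7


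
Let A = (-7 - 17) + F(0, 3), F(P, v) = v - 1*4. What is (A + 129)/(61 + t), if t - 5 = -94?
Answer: -26/7 ≈ -3.7143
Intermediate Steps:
t = -89 (t = 5 - 94 = -89)
F(P, v) = -4 + v (F(P, v) = v - 4 = -4 + v)
A = -25 (A = (-7 - 17) + (-4 + 3) = -24 - 1 = -25)
(A + 129)/(61 + t) = (-25 + 129)/(61 - 89) = 104/(-28) = 104*(-1/28) = -26/7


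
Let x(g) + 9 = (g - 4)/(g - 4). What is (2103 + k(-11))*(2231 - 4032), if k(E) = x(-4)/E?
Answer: -41676941/11 ≈ -3.7888e+6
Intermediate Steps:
x(g) = -8 (x(g) = -9 + (g - 4)/(g - 4) = -9 + (-4 + g)/(-4 + g) = -9 + 1 = -8)
k(E) = -8/E
(2103 + k(-11))*(2231 - 4032) = (2103 - 8/(-11))*(2231 - 4032) = (2103 - 8*(-1/11))*(-1801) = (2103 + 8/11)*(-1801) = (23141/11)*(-1801) = -41676941/11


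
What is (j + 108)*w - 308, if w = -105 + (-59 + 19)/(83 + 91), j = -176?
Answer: 595744/87 ≈ 6847.6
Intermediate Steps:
w = -9155/87 (w = -105 - 40/174 = -105 - 40*1/174 = -105 - 20/87 = -9155/87 ≈ -105.23)
(j + 108)*w - 308 = (-176 + 108)*(-9155/87) - 308 = -68*(-9155/87) - 308 = 622540/87 - 308 = 595744/87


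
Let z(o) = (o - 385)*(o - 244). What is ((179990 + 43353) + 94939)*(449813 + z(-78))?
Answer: 190618771518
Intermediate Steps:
z(o) = (-385 + o)*(-244 + o)
((179990 + 43353) + 94939)*(449813 + z(-78)) = ((179990 + 43353) + 94939)*(449813 + (93940 + (-78)**2 - 629*(-78))) = (223343 + 94939)*(449813 + (93940 + 6084 + 49062)) = 318282*(449813 + 149086) = 318282*598899 = 190618771518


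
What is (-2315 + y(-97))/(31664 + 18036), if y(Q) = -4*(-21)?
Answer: -2231/49700 ≈ -0.044889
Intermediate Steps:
y(Q) = 84
(-2315 + y(-97))/(31664 + 18036) = (-2315 + 84)/(31664 + 18036) = -2231/49700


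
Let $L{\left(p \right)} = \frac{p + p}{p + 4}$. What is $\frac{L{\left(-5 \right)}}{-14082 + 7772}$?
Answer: $- \frac{1}{631} \approx -0.0015848$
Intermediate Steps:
$L{\left(p \right)} = \frac{2 p}{4 + p}$
$\frac{L{\left(-5 \right)}}{-14082 + 7772} = \frac{2 \left(-5\right) \frac{1}{4 - 5}}{-14082 + 7772} = \frac{2 \left(-5\right) \frac{1}{-1}}{-6310} = - \frac{2 \left(-5\right) \left(-1\right)}{6310} = \left(- \frac{1}{6310}\right) 10 = - \frac{1}{631}$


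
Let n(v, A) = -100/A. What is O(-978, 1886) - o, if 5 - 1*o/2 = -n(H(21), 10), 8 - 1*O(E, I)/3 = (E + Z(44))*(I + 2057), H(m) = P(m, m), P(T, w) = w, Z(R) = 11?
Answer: 11438677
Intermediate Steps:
H(m) = m
O(E, I) = 24 - 3*(11 + E)*(2057 + I) (O(E, I) = 24 - 3*(E + 11)*(I + 2057) = 24 - 3*(11 + E)*(2057 + I))
o = -10 (o = 10 - (-2)*(-100/10) = 10 - (-2)*(-100*1/10) = 10 - (-2)*(-10) = 10 - 2*10 = 10 - 20 = -10)
O(-978, 1886) - o = (-67857 - 6171*(-978) - 33*1886 - 3*(-978)*1886) - 1*(-10) = (-67857 + 6035238 - 62238 + 5533524) + 10 = 11438667 + 10 = 11438677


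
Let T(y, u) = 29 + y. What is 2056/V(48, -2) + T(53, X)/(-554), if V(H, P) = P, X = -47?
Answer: -284797/277 ≈ -1028.1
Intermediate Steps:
2056/V(48, -2) + T(53, X)/(-554) = 2056/(-2) + (29 + 53)/(-554) = 2056*(-½) + 82*(-1/554) = -1028 - 41/277 = -284797/277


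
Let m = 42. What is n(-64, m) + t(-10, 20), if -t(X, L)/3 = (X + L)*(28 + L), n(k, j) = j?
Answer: -1398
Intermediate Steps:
t(X, L) = -3*(28 + L)*(L + X) (t(X, L) = -3*(X + L)*(28 + L) = -3*(L + X)*(28 + L) = -3*(28 + L)*(L + X))
n(-64, m) + t(-10, 20) = 42 + (-84*20 - 84*(-10) - 3*20² - 3*20*(-10)) = 42 + (-1680 + 840 - 3*400 + 600) = 42 + (-1680 + 840 - 1200 + 600) = 42 - 1440 = -1398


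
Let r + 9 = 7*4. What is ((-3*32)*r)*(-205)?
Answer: 373920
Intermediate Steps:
r = 19 (r = -9 + 7*4 = -9 + 28 = 19)
((-3*32)*r)*(-205) = (-3*32*19)*(-205) = -96*19*(-205) = -1824*(-205) = 373920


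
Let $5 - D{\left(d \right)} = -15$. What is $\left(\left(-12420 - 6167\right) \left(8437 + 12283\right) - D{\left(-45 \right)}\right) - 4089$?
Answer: $-385126749$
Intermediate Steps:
$D{\left(d \right)} = 20$ ($D{\left(d \right)} = 5 - -15 = 5 + 15 = 20$)
$\left(\left(-12420 - 6167\right) \left(8437 + 12283\right) - D{\left(-45 \right)}\right) - 4089 = \left(\left(-12420 - 6167\right) \left(8437 + 12283\right) - 20\right) - 4089 = \left(\left(-18587\right) 20720 - 20\right) - 4089 = \left(-385122640 - 20\right) - 4089 = -385122660 - 4089 = -385126749$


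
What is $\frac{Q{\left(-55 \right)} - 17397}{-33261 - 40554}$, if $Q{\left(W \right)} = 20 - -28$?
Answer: $\frac{5783}{24605} \approx 0.23503$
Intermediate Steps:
$Q{\left(W \right)} = 48$ ($Q{\left(W \right)} = 20 + 28 = 48$)
$\frac{Q{\left(-55 \right)} - 17397}{-33261 - 40554} = \frac{48 - 17397}{-33261 - 40554} = - \frac{17349}{-73815} = \left(-17349\right) \left(- \frac{1}{73815}\right) = \frac{5783}{24605}$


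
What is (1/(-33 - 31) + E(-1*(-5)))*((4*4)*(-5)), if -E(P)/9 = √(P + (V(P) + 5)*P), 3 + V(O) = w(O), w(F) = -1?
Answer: 5/4 + 720*√10 ≈ 2278.1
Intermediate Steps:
V(O) = -4 (V(O) = -3 - 1 = -4)
E(P) = -9*√2*√P (E(P) = -9*√(P + (-4 + 5)*P) = -9*√(P + 1*P) = -9*√(P + P) = -9*√2*√P)
(1/(-33 - 31) + E(-1*(-5)))*((4*4)*(-5)) = (1/(-33 - 31) - 9*√2*√(-1*(-5)))*((4*4)*(-5)) = (1/(-64) - 9*√2*√5)*(16*(-5)) = (-1/64 - 9*√10)*(-80) = 5/4 + 720*√10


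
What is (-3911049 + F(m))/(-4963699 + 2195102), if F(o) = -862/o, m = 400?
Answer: 782210231/553719400 ≈ 1.4126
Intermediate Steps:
(-3911049 + F(m))/(-4963699 + 2195102) = (-3911049 - 862/400)/(-4963699 + 2195102) = (-3911049 - 862*1/400)/(-2768597) = (-3911049 - 431/200)*(-1/2768597) = -782210231/200*(-1/2768597) = 782210231/553719400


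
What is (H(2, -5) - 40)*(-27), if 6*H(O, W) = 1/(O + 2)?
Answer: 8631/8 ≈ 1078.9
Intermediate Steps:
H(O, W) = 1/(6*(2 + O)) (H(O, W) = 1/(6*(O + 2)) = 1/(6*(2 + O)))
(H(2, -5) - 40)*(-27) = (1/(6*(2 + 2)) - 40)*(-27) = ((⅙)/4 - 40)*(-27) = ((⅙)*(¼) - 40)*(-27) = (1/24 - 40)*(-27) = -959/24*(-27) = 8631/8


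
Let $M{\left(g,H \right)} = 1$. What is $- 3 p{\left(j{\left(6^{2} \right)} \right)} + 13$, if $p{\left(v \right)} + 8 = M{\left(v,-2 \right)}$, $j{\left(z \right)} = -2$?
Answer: $34$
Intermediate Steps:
$p{\left(v \right)} = -7$ ($p{\left(v \right)} = -8 + 1 = -7$)
$- 3 p{\left(j{\left(6^{2} \right)} \right)} + 13 = \left(-3\right) \left(-7\right) + 13 = 21 + 13 = 34$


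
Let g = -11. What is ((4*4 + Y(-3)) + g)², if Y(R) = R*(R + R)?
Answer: 529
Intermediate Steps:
Y(R) = 2*R² (Y(R) = R*(2*R) = 2*R²)
((4*4 + Y(-3)) + g)² = ((4*4 + 2*(-3)²) - 11)² = ((16 + 2*9) - 11)² = ((16 + 18) - 11)² = (34 - 11)² = 23² = 529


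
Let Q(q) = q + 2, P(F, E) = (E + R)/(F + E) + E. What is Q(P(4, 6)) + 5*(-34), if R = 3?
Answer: -1611/10 ≈ -161.10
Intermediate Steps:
P(F, E) = E + (3 + E)/(E + F) (P(F, E) = (E + 3)/(F + E) + E = (3 + E)/(E + F) + E = E + (3 + E)/(E + F))
Q(q) = 2 + q
Q(P(4, 6)) + 5*(-34) = (2 + (3 + 6 + 6² + 6*4)/(6 + 4)) + 5*(-34) = (2 + (3 + 6 + 36 + 24)/10) - 170 = (2 + (⅒)*69) - 170 = (2 + 69/10) - 170 = 89/10 - 170 = -1611/10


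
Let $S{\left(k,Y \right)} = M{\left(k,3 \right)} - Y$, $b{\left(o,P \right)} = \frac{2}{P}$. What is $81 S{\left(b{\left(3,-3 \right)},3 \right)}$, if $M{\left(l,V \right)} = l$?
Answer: $-297$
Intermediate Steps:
$S{\left(k,Y \right)} = k - Y$
$81 S{\left(b{\left(3,-3 \right)},3 \right)} = 81 \left(\frac{2}{-3} - 3\right) = 81 \left(2 \left(- \frac{1}{3}\right) - 3\right) = 81 \left(- \frac{2}{3} - 3\right) = 81 \left(- \frac{11}{3}\right) = -297$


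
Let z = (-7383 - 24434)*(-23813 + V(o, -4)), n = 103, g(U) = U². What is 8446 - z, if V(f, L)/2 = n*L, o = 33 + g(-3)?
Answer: -783866983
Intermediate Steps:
o = 42 (o = 33 + (-3)² = 33 + 9 = 42)
V(f, L) = 206*L (V(f, L) = 2*(103*L) = 206*L)
z = 783875429 (z = (-7383 - 24434)*(-23813 + 206*(-4)) = -31817*(-23813 - 824) = -31817*(-24637) = 783875429)
8446 - z = 8446 - 1*783875429 = 8446 - 783875429 = -783866983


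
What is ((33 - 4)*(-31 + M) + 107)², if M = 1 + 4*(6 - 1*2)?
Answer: 89401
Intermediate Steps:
M = 17 (M = 1 + 4*(6 - 2) = 1 + 4*4 = 1 + 16 = 17)
((33 - 4)*(-31 + M) + 107)² = ((33 - 4)*(-31 + 17) + 107)² = (29*(-14) + 107)² = (-406 + 107)² = (-299)² = 89401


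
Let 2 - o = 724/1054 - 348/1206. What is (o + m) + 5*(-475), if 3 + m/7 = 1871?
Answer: 1133694485/105927 ≈ 10703.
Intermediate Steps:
m = 13076 (m = -21 + 7*1871 = -21 + 13097 = 13076)
o = 169658/105927 (o = 2 - (724/1054 - 348/1206) = 2 - (724*(1/1054) - 348*1/1206) = 2 - (362/527 - 58/201) = 2 - 1*42196/105927 = 2 - 42196/105927 = 169658/105927 ≈ 1.6017)
(o + m) + 5*(-475) = (169658/105927 + 13076) + 5*(-475) = 1385271110/105927 - 2375 = 1133694485/105927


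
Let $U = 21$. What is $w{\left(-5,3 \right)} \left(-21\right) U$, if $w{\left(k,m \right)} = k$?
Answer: $2205$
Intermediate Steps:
$w{\left(-5,3 \right)} \left(-21\right) U = \left(-5\right) \left(-21\right) 21 = 105 \cdot 21 = 2205$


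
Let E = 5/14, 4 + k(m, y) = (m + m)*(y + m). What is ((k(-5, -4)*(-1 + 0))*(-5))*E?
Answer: 1075/7 ≈ 153.57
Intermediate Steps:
k(m, y) = -4 + 2*m*(m + y) (k(m, y) = -4 + (m + m)*(y + m) = -4 + (2*m)*(m + y) = -4 + 2*m*(m + y))
E = 5/14 (E = 5*(1/14) = 5/14 ≈ 0.35714)
((k(-5, -4)*(-1 + 0))*(-5))*E = (((-4 + 2*(-5)² + 2*(-5)*(-4))*(-1 + 0))*(-5))*(5/14) = (((-4 + 2*25 + 40)*(-1))*(-5))*(5/14) = (((-4 + 50 + 40)*(-1))*(-5))*(5/14) = ((86*(-1))*(-5))*(5/14) = -86*(-5)*(5/14) = 430*(5/14) = 1075/7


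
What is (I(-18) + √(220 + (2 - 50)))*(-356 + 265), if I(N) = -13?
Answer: 1183 - 182*√43 ≈ -10.454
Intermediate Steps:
(I(-18) + √(220 + (2 - 50)))*(-356 + 265) = (-13 + √(220 + (2 - 50)))*(-356 + 265) = (-13 + √(220 - 48))*(-91) = (-13 + √172)*(-91) = (-13 + 2*√43)*(-91) = 1183 - 182*√43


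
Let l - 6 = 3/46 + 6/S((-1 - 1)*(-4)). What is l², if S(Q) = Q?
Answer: 393129/8464 ≈ 46.447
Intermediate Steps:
l = 627/92 (l = 6 + (3/46 + 6/(((-1 - 1)*(-4)))) = 6 + (3*(1/46) + 6/((-2*(-4)))) = 6 + (3/46 + 6/8) = 6 + (3/46 + 6*(⅛)) = 6 + (3/46 + ¾) = 6 + 75/92 = 627/92 ≈ 6.8152)
l² = (627/92)² = 393129/8464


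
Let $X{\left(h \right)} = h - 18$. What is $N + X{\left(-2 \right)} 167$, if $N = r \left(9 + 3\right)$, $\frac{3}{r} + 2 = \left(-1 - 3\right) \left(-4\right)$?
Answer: $- \frac{23362}{7} \approx -3337.4$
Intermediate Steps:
$r = \frac{3}{14}$ ($r = \frac{3}{-2 + \left(-1 - 3\right) \left(-4\right)} = \frac{3}{-2 - -16} = \frac{3}{-2 + 16} = \frac{3}{14} \approx 0.21429$)
$N = \frac{18}{7}$ ($N = \frac{3 \left(9 + 3\right)}{14} = \frac{3}{14} \cdot 12 = \frac{18}{7} \approx 2.5714$)
$X{\left(h \right)} = -18 + h$
$N + X{\left(-2 \right)} 167 = \frac{18}{7} + \left(-18 - 2\right) 167 = \frac{18}{7} - 3340 = - \frac{23362}{7}$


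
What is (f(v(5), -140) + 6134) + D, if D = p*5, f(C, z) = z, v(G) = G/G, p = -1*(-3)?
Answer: 6009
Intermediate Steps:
p = 3
v(G) = 1
D = 15 (D = 3*5 = 15)
(f(v(5), -140) + 6134) + D = (-140 + 6134) + 15 = 5994 + 15 = 6009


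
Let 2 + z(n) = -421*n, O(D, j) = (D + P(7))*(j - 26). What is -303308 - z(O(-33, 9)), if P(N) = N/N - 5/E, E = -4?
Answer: -332913/4 ≈ -83228.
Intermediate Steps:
P(N) = 9/4 (P(N) = N/N - 5/(-4) = 1 - 5*(-1/4) = 1 + 5/4 = 9/4)
O(D, j) = (-26 + j)*(9/4 + D) (O(D, j) = (D + 9/4)*(j - 26) = (9/4 + D)*(-26 + j) = (-26 + j)*(9/4 + D))
z(n) = -2 - 421*n
-303308 - z(O(-33, 9)) = -303308 - (-2 - 421*(-117/2 - 26*(-33) + (9/4)*9 - 33*9)) = -303308 - (-2 - 421*(-117/2 + 858 + 81/4 - 297)) = -303308 - (-2 - 421*2091/4) = -303308 - (-2 - 880311/4) = -303308 - 1*(-880319/4) = -303308 + 880319/4 = -332913/4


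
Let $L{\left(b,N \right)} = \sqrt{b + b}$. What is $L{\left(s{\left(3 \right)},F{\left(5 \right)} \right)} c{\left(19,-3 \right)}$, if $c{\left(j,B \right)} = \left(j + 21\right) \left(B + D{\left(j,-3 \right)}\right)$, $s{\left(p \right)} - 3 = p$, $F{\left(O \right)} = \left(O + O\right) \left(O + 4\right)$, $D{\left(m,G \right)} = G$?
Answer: $- 480 \sqrt{3} \approx -831.38$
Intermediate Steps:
$F{\left(O \right)} = 2 O \left(4 + O\right)$
$s{\left(p \right)} = 3 + p$
$L{\left(b,N \right)} = \sqrt{2} \sqrt{b}$ ($L{\left(b,N \right)} = \sqrt{2 b} = \sqrt{2} \sqrt{b}$)
$c{\left(j,B \right)} = \left(-3 + B\right) \left(21 + j\right)$ ($c{\left(j,B \right)} = \left(j + 21\right) \left(B - 3\right) = \left(21 + j\right) \left(-3 + B\right) = \left(-3 + B\right) \left(21 + j\right)$)
$L{\left(s{\left(3 \right)},F{\left(5 \right)} \right)} c{\left(19,-3 \right)} = \sqrt{2} \sqrt{3 + 3} \left(-63 - 57 + 21 \left(-3\right) - 57\right) = \sqrt{2} \sqrt{6} \left(-63 - 57 - 63 - 57\right) = 2 \sqrt{3} \left(-240\right) = - 480 \sqrt{3}$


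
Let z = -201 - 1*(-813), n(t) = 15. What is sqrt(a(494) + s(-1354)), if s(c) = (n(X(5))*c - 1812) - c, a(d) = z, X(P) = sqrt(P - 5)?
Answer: 2*I*sqrt(5039) ≈ 141.97*I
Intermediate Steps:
X(P) = sqrt(-5 + P)
z = 612 (z = -201 + 813 = 612)
a(d) = 612
s(c) = -1812 + 14*c (s(c) = (15*c - 1812) - c = (-1812 + 15*c) - c = -1812 + 14*c)
sqrt(a(494) + s(-1354)) = sqrt(612 + (-1812 + 14*(-1354))) = sqrt(612 + (-1812 - 18956)) = sqrt(612 - 20768) = sqrt(-20156) = 2*I*sqrt(5039)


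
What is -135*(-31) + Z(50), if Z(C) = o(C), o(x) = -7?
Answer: 4178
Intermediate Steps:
Z(C) = -7
-135*(-31) + Z(50) = -135*(-31) - 7 = 4185 - 7 = 4178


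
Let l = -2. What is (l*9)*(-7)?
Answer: 126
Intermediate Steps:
(l*9)*(-7) = -2*9*(-7) = -18*(-7) = 126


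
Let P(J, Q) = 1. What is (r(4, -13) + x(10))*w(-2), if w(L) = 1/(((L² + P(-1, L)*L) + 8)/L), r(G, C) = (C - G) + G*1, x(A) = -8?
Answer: 21/5 ≈ 4.2000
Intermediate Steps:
r(G, C) = C (r(G, C) = (C - G) + G = C)
w(L) = L/(8 + L + L²) (w(L) = 1/(((L² + 1*L) + 8)/L) = 1/(((L² + L) + 8)/L) = 1/(((L + L²) + 8)/L) = 1/((8 + L + L²)/L) = L/(8 + L + L²))
(r(4, -13) + x(10))*w(-2) = (-13 - 8)*(-2/(8 - 2 + (-2)²)) = -(-42)/(8 - 2 + 4) = -(-42)/10 = -21*(-⅕) = 21/5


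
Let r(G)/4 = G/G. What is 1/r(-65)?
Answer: 1/4 ≈ 0.25000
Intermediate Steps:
r(G) = 4 (r(G) = 4*(G/G) = 4*1 = 4)
1/r(-65) = 1/4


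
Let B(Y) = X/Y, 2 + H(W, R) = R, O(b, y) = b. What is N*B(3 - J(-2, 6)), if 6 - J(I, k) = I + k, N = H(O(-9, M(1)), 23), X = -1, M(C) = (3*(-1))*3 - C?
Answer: -21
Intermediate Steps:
M(C) = -9 - C (M(C) = -3*3 - C = -9 - C)
H(W, R) = -2 + R
N = 21 (N = -2 + 23 = 21)
J(I, k) = 6 - I - k (J(I, k) = 6 - (I + k) = 6 + (-I - k) = 6 - I - k)
B(Y) = -1/Y
N*B(3 - J(-2, 6)) = 21*(-1/(3 - (6 - 1*(-2) - 1*6))) = 21*(-1/(3 - (6 + 2 - 6))) = 21*(-1/(3 - 1*2)) = 21*(-1/(3 - 2)) = 21*(-1/1) = 21*(-1*1) = 21*(-1) = -21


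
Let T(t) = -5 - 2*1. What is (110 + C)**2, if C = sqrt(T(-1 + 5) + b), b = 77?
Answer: (110 + sqrt(70))**2 ≈ 14011.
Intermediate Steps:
T(t) = -7 (T(t) = -5 - 2 = -7)
C = sqrt(70) (C = sqrt(-7 + 77) = sqrt(70) ≈ 8.3666)
(110 + C)**2 = (110 + sqrt(70))**2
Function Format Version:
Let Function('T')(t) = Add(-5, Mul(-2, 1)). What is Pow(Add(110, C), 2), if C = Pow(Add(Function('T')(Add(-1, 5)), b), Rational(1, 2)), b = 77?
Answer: Pow(Add(110, Pow(70, Rational(1, 2))), 2) ≈ 14011.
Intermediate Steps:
Function('T')(t) = -7 (Function('T')(t) = Add(-5, -2) = -7)
C = Pow(70, Rational(1, 2)) (C = Pow(Add(-7, 77), Rational(1, 2)) = Pow(70, Rational(1, 2)) ≈ 8.3666)
Pow(Add(110, C), 2) = Pow(Add(110, Pow(70, Rational(1, 2))), 2)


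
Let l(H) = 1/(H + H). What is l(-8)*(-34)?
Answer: 17/8 ≈ 2.1250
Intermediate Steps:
l(H) = 1/(2*H)
l(-8)*(-34) = ((½)/(-8))*(-34) = ((½)*(-⅛))*(-34) = -1/16*(-34) = 17/8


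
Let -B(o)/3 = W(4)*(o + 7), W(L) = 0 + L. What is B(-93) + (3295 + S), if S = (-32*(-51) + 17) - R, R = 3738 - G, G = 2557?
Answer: 4795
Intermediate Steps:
W(L) = L
R = 1181 (R = 3738 - 1*2557 = 3738 - 2557 = 1181)
B(o) = -84 - 12*o (B(o) = -12*(o + 7) = -12*(7 + o) = -3*(28 + 4*o) = -84 - 12*o)
S = 468 (S = (-32*(-51) + 17) - 1*1181 = (1632 + 17) - 1181 = 1649 - 1181 = 468)
B(-93) + (3295 + S) = (-84 - 12*(-93)) + (3295 + 468) = (-84 + 1116) + 3763 = 1032 + 3763 = 4795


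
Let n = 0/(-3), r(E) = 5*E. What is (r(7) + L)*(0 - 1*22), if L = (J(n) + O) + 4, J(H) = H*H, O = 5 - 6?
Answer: -836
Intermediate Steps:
O = -1
n = 0 (n = 0*(-1/3) = 0)
J(H) = H**2
L = 3 (L = (0**2 - 1) + 4 = (0 - 1) + 4 = -1 + 4 = 3)
(r(7) + L)*(0 - 1*22) = (5*7 + 3)*(0 - 1*22) = (35 + 3)*(0 - 22) = 38*(-22) = -836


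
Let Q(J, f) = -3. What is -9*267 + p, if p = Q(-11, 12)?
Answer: -2406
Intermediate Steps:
p = -3
-9*267 + p = -9*267 - 3 = -2403 - 3 = -2406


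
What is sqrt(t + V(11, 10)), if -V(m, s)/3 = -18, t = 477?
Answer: 3*sqrt(59) ≈ 23.043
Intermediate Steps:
V(m, s) = 54 (V(m, s) = -3*(-18) = 54)
sqrt(t + V(11, 10)) = sqrt(477 + 54) = sqrt(531) = 3*sqrt(59)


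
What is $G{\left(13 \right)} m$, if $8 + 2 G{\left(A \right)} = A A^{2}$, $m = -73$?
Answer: $- \frac{159797}{2} \approx -79899.0$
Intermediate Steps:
$G{\left(A \right)} = -4 + \frac{A^{3}}{2}$ ($G{\left(A \right)} = -4 + \frac{A A^{2}}{2} = -4 + \frac{A^{3}}{2}$)
$G{\left(13 \right)} m = \left(-4 + \frac{13^{3}}{2}\right) \left(-73\right) = \left(-4 + \frac{1}{2} \cdot 2197\right) \left(-73\right) = \left(-4 + \frac{2197}{2}\right) \left(-73\right) = \frac{2189}{2} \left(-73\right) = - \frac{159797}{2}$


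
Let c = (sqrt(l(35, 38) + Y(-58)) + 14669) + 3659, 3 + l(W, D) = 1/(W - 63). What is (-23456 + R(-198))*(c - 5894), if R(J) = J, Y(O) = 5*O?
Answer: -294113836 - 11827*I*sqrt(57435)/7 ≈ -2.9411e+8 - 4.0492e+5*I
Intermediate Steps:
l(W, D) = -3 + 1/(-63 + W) (l(W, D) = -3 + 1/(W - 63) = -3 + 1/(-63 + W))
c = 18328 + I*sqrt(57435)/14 (c = (sqrt((190 - 3*35)/(-63 + 35) + 5*(-58)) + 14669) + 3659 = (sqrt((190 - 105)/(-28) - 290) + 14669) + 3659 = (sqrt(-1/28*85 - 290) + 14669) + 3659 = (sqrt(-85/28 - 290) + 14669) + 3659 = (sqrt(-8205/28) + 14669) + 3659 = (I*sqrt(57435)/14 + 14669) + 3659 = (14669 + I*sqrt(57435)/14) + 3659 = 18328 + I*sqrt(57435)/14 ≈ 18328.0 + 17.118*I)
(-23456 + R(-198))*(c - 5894) = (-23456 - 198)*((18328 + I*sqrt(57435)/14) - 5894) = -23654*(12434 + I*sqrt(57435)/14) = -294113836 - 11827*I*sqrt(57435)/7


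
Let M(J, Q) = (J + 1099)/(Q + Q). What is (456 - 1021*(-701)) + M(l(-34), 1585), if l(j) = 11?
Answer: 227028220/317 ≈ 7.1618e+5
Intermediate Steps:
M(J, Q) = (1099 + J)/(2*Q) (M(J, Q) = (1099 + J)/((2*Q)) = (1099 + J)*(1/(2*Q)) = (1099 + J)/(2*Q))
(456 - 1021*(-701)) + M(l(-34), 1585) = (456 - 1021*(-701)) + (1/2)*(1099 + 11)/1585 = (456 + 715721) + (1/2)*(1/1585)*1110 = 716177 + 111/317 = 227028220/317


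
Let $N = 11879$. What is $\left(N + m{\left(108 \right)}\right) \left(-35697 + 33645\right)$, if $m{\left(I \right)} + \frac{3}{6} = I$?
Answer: $-24596298$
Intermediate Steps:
$m{\left(I \right)} = - \frac{1}{2} + I$
$\left(N + m{\left(108 \right)}\right) \left(-35697 + 33645\right) = \left(11879 + \left(- \frac{1}{2} + 108\right)\right) \left(-35697 + 33645\right) = \left(11879 + \frac{215}{2}\right) \left(-2052\right) = \frac{23973}{2} \left(-2052\right) = -24596298$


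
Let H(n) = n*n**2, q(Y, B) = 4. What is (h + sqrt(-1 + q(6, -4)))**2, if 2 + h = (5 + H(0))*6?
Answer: (28 + sqrt(3))**2 ≈ 884.00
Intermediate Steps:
H(n) = n**3
h = 28 (h = -2 + (5 + 0**3)*6 = -2 + (5 + 0)*6 = -2 + 5*6 = -2 + 30 = 28)
(h + sqrt(-1 + q(6, -4)))**2 = (28 + sqrt(-1 + 4))**2 = (28 + sqrt(3))**2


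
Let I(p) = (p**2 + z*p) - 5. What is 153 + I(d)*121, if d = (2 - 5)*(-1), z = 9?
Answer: 3904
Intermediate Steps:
d = 3 (d = -3*(-1) = 3)
I(p) = -5 + p**2 + 9*p (I(p) = (p**2 + 9*p) - 5 = -5 + p**2 + 9*p)
153 + I(d)*121 = 153 + (-5 + 3**2 + 9*3)*121 = 153 + (-5 + 9 + 27)*121 = 153 + 31*121 = 153 + 3751 = 3904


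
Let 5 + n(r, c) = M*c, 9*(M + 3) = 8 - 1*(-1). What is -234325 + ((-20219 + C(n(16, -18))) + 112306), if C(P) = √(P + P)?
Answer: -142238 + √62 ≈ -1.4223e+5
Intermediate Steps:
M = -2 (M = -3 + (8 - 1*(-1))/9 = -3 + (8 + 1)/9 = -3 + (⅑)*9 = -3 + 1 = -2)
n(r, c) = -5 - 2*c
C(P) = √2*√P (C(P) = √(2*P) = √2*√P)
-234325 + ((-20219 + C(n(16, -18))) + 112306) = -234325 + ((-20219 + √2*√(-5 - 2*(-18))) + 112306) = -234325 + ((-20219 + √2*√(-5 + 36)) + 112306) = -234325 + ((-20219 + √2*√31) + 112306) = -234325 + ((-20219 + √62) + 112306) = -234325 + (92087 + √62) = -142238 + √62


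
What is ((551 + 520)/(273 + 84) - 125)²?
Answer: 14884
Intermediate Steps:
((551 + 520)/(273 + 84) - 125)² = (1071/357 - 125)² = (1071*(1/357) - 125)² = (3 - 125)² = (-122)² = 14884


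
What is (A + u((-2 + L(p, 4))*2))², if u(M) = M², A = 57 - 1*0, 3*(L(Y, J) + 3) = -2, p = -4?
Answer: 2785561/81 ≈ 34390.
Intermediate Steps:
L(Y, J) = -11/3 (L(Y, J) = -3 + (⅓)*(-2) = -3 - ⅔ = -11/3)
A = 57 (A = 57 + 0 = 57)
(A + u((-2 + L(p, 4))*2))² = (57 + ((-2 - 11/3)*2)²)² = (57 + (-17/3*2)²)² = (57 + (-34/3)²)² = (57 + 1156/9)² = (1669/9)² = 2785561/81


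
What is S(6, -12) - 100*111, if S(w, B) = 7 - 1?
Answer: -11094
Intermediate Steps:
S(w, B) = 6
S(6, -12) - 100*111 = 6 - 100*111 = 6 - 11100 = -11094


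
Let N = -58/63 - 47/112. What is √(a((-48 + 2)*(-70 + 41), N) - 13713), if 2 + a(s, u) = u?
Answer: I*√1975153/12 ≈ 117.12*I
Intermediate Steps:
N = -193/144 (N = -58*1/63 - 47*1/112 = -58/63 - 47/112 = -193/144 ≈ -1.3403)
a(s, u) = -2 + u
√(a((-48 + 2)*(-70 + 41), N) - 13713) = √((-2 - 193/144) - 13713) = √(-481/144 - 13713) = √(-1975153/144) = I*√1975153/12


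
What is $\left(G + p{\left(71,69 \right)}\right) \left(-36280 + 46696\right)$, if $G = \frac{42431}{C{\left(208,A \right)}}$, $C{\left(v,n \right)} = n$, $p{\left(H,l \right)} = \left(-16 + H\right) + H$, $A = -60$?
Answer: $- \frac{30268028}{5} \approx -6.0536 \cdot 10^{6}$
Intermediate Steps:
$p{\left(H,l \right)} = -16 + 2 H$
$G = - \frac{42431}{60}$ ($G = \frac{42431}{-60} = 42431 \left(- \frac{1}{60}\right) = - \frac{42431}{60} \approx -707.18$)
$\left(G + p{\left(71,69 \right)}\right) \left(-36280 + 46696\right) = \left(- \frac{42431}{60} + \left(-16 + 2 \cdot 71\right)\right) \left(-36280 + 46696\right) = \left(- \frac{42431}{60} + \left(-16 + 142\right)\right) 10416 = \left(- \frac{42431}{60} + 126\right) 10416 = \left(- \frac{34871}{60}\right) 10416 = - \frac{30268028}{5}$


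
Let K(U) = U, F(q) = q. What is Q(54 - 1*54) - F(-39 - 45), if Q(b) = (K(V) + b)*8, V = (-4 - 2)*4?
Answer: -108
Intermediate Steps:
V = -24 (V = -6*4 = -24)
Q(b) = -192 + 8*b (Q(b) = (-24 + b)*8 = -192 + 8*b)
Q(54 - 1*54) - F(-39 - 45) = (-192 + 8*(54 - 1*54)) - (-39 - 45) = (-192 + 8*(54 - 54)) - 1*(-84) = (-192 + 8*0) + 84 = (-192 + 0) + 84 = -192 + 84 = -108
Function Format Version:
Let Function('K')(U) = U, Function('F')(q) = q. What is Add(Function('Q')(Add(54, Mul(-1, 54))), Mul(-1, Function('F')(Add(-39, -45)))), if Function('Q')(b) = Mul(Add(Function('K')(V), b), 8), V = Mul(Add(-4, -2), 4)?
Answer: -108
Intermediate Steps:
V = -24 (V = Mul(-6, 4) = -24)
Function('Q')(b) = Add(-192, Mul(8, b)) (Function('Q')(b) = Mul(Add(-24, b), 8) = Add(-192, Mul(8, b)))
Add(Function('Q')(Add(54, Mul(-1, 54))), Mul(-1, Function('F')(Add(-39, -45)))) = Add(Add(-192, Mul(8, Add(54, Mul(-1, 54)))), Mul(-1, Add(-39, -45))) = Add(Add(-192, Mul(8, Add(54, -54))), Mul(-1, -84)) = Add(Add(-192, Mul(8, 0)), 84) = Add(Add(-192, 0), 84) = Add(-192, 84) = -108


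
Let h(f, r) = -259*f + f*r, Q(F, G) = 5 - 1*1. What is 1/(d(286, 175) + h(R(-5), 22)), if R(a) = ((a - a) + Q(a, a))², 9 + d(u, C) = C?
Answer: -1/3626 ≈ -0.00027579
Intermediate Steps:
d(u, C) = -9 + C
Q(F, G) = 4 (Q(F, G) = 5 - 1 = 4)
R(a) = 16 (R(a) = ((a - a) + 4)² = (0 + 4)² = 4² = 16)
1/(d(286, 175) + h(R(-5), 22)) = 1/((-9 + 175) + 16*(-259 + 22)) = 1/(166 + 16*(-237)) = 1/(166 - 3792) = 1/(-3626) = -1/3626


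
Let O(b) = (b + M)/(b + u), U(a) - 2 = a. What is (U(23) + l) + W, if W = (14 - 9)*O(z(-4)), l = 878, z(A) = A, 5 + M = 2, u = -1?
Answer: 910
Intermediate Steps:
M = -3 (M = -5 + 2 = -3)
U(a) = 2 + a
O(b) = (-3 + b)/(-1 + b) (O(b) = (b - 3)/(b - 1) = (-3 + b)/(-1 + b))
W = 7 (W = (14 - 9)*((-3 - 4)/(-1 - 4)) = 5*(-7/(-5)) = 5*(-⅕*(-7)) = 5*(7/5) = 7)
(U(23) + l) + W = ((2 + 23) + 878) + 7 = (25 + 878) + 7 = 903 + 7 = 910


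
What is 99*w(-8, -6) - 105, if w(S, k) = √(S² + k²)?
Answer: 885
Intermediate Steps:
99*w(-8, -6) - 105 = 99*√((-8)² + (-6)²) - 105 = 99*√(64 + 36) - 105 = 99*√100 - 105 = 99*10 - 105 = 990 - 105 = 885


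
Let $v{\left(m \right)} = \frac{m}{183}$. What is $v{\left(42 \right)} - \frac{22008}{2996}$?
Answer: $- \frac{46448}{6527} \approx -7.1163$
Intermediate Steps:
$v{\left(m \right)} = \frac{m}{183}$ ($v{\left(m \right)} = m \frac{1}{183} = \frac{m}{183}$)
$v{\left(42 \right)} - \frac{22008}{2996} = \frac{1}{183} \cdot 42 - \frac{22008}{2996} = \frac{14}{61} - \frac{786}{107} = - \frac{46448}{6527}$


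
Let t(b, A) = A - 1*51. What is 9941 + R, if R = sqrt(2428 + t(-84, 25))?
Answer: 9941 + sqrt(2402) ≈ 9990.0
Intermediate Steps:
t(b, A) = -51 + A (t(b, A) = A - 51 = -51 + A)
R = sqrt(2402) (R = sqrt(2428 + (-51 + 25)) = sqrt(2428 - 26) = sqrt(2402) ≈ 49.010)
9941 + R = 9941 + sqrt(2402)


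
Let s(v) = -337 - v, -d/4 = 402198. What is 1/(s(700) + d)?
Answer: -1/1609829 ≈ -6.2118e-7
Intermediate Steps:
d = -1608792 (d = -4*402198 = -1608792)
1/(s(700) + d) = 1/((-337 - 1*700) - 1608792) = 1/((-337 - 700) - 1608792) = 1/(-1037 - 1608792) = 1/(-1609829) = -1/1609829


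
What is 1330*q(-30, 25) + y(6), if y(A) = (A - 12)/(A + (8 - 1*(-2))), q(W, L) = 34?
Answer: 361757/8 ≈ 45220.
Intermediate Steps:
y(A) = (-12 + A)/(10 + A) (y(A) = (-12 + A)/(A + (8 + 2)) = (-12 + A)/(A + 10) = (-12 + A)/(10 + A))
1330*q(-30, 25) + y(6) = 1330*34 + (-12 + 6)/(10 + 6) = 45220 - 6/16 = 45220 + (1/16)*(-6) = 45220 - 3/8 = 361757/8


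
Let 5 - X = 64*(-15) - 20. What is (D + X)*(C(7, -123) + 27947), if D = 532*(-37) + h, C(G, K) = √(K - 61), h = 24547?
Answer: 163434056 + 11696*I*√46 ≈ 1.6343e+8 + 79326.0*I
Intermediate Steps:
C(G, K) = √(-61 + K)
D = 4863 (D = 532*(-37) + 24547 = -19684 + 24547 = 4863)
X = 985 (X = 5 - (64*(-15) - 20) = 5 - (-960 - 20) = 5 - 1*(-980) = 5 + 980 = 985)
(D + X)*(C(7, -123) + 27947) = (4863 + 985)*(√(-61 - 123) + 27947) = 5848*(√(-184) + 27947) = 5848*(2*I*√46 + 27947) = 5848*(27947 + 2*I*√46) = 163434056 + 11696*I*√46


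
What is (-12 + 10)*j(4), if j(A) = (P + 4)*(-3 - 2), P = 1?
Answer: 50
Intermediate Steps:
j(A) = -25 (j(A) = (1 + 4)*(-3 - 2) = 5*(-5) = -25)
(-12 + 10)*j(4) = (-12 + 10)*(-25) = -2*(-25) = 50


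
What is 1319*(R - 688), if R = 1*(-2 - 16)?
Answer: -931214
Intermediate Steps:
R = -18 (R = 1*(-18) = -18)
1319*(R - 688) = 1319*(-18 - 688) = 1319*(-706) = -931214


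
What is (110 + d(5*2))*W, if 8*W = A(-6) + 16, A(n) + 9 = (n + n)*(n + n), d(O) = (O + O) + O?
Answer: 5285/2 ≈ 2642.5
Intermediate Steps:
d(O) = 3*O (d(O) = 2*O + O = 3*O)
A(n) = -9 + 4*n² (A(n) = -9 + (n + n)*(n + n) = -9 + (2*n)*(2*n) = -9 + 4*n²)
W = 151/8 (W = ((-9 + 4*(-6)²) + 16)/8 = ((-9 + 4*36) + 16)/8 = ((-9 + 144) + 16)/8 = (135 + 16)/8 = (⅛)*151 = 151/8 ≈ 18.875)
(110 + d(5*2))*W = (110 + 3*(5*2))*(151/8) = (110 + 3*10)*(151/8) = (110 + 30)*(151/8) = 140*(151/8) = 5285/2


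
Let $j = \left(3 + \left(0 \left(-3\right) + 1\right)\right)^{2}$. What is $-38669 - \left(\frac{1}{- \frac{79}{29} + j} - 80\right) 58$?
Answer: $- \frac{13102847}{385} \approx -34033.0$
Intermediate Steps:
$j = 16$ ($j = \left(3 + \left(0 + 1\right)\right)^{2} = \left(3 + 1\right)^{2} = 4^{2} = 16$)
$-38669 - \left(\frac{1}{- \frac{79}{29} + j} - 80\right) 58 = -38669 - \left(\frac{1}{- \frac{79}{29} + 16} - 80\right) 58 = -38669 - \left(\frac{1}{\frac{385}{29}} - 80\right) 58 = -38669 - \left(\frac{29}{385} - 80\right) 58 = -38669 - \left(- \frac{30771}{385}\right) 58 = -38669 - - \frac{1784718}{385} = -38669 + \frac{1784718}{385} = - \frac{13102847}{385}$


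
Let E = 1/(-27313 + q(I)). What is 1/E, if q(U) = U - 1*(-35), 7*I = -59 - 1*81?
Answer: -27298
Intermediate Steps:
I = -20 (I = (-59 - 1*81)/7 = (-59 - 81)/7 = (1/7)*(-140) = -20)
q(U) = 35 + U (q(U) = U + 35 = 35 + U)
E = -1/27298 (E = 1/(-27313 + (35 - 20)) = 1/(-27313 + 15) = 1/(-27298) = -1/27298 ≈ -3.6633e-5)
1/E = 1/(-1/27298) = -27298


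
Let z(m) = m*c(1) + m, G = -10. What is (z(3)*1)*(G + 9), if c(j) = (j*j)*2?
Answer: -9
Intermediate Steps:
c(j) = 2*j² (c(j) = j²*2 = 2*j²)
z(m) = 3*m (z(m) = m*(2*1²) + m = m*(2*1) + m = m*2 + m = 2*m + m = 3*m)
(z(3)*1)*(G + 9) = ((3*3)*1)*(-10 + 9) = (9*1)*(-1) = 9*(-1) = -9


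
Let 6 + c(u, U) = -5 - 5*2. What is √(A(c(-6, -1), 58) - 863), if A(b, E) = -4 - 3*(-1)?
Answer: 12*I*√6 ≈ 29.394*I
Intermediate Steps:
c(u, U) = -21 (c(u, U) = -6 + (-5 - 5*2) = -6 + (-5 - 10) = -6 - 15 = -21)
A(b, E) = -1 (A(b, E) = -4 + 3 = -1)
√(A(c(-6, -1), 58) - 863) = √(-1 - 863) = √(-864) = 12*I*√6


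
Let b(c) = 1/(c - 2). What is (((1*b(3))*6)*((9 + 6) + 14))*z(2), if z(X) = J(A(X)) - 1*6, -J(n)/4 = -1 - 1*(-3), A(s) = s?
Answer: -2436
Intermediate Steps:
b(c) = 1/(-2 + c)
J(n) = -8 (J(n) = -4*(-1 - 1*(-3)) = -4*(-1 + 3) = -4*2 = -8)
z(X) = -14 (z(X) = -8 - 1*6 = -8 - 6 = -14)
(((1*b(3))*6)*((9 + 6) + 14))*z(2) = (((1/(-2 + 3))*6)*((9 + 6) + 14))*(-14) = (((1/1)*6)*(15 + 14))*(-14) = (((1*1)*6)*29)*(-14) = ((1*6)*29)*(-14) = (6*29)*(-14) = 174*(-14) = -2436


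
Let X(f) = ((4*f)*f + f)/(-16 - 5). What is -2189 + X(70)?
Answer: -9377/3 ≈ -3125.7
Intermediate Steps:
X(f) = -4*f²/21 - f/21 (X(f) = (4*f² + f)/(-21) = (f + 4*f²)*(-1/21) = -4*f²/21 - f/21)
-2189 + X(70) = -2189 - 1/21*70*(1 + 4*70) = -2189 - 1/21*70*(1 + 280) = -2189 - 1/21*70*281 = -2189 - 2810/3 = -9377/3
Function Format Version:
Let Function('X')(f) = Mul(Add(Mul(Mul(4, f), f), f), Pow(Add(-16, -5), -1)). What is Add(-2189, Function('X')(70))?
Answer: Rational(-9377, 3) ≈ -3125.7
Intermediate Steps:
Function('X')(f) = Add(Mul(Rational(-4, 21), Pow(f, 2)), Mul(Rational(-1, 21), f)) (Function('X')(f) = Mul(Add(Mul(4, Pow(f, 2)), f), Pow(-21, -1)) = Mul(Add(f, Mul(4, Pow(f, 2))), Rational(-1, 21)) = Add(Mul(Rational(-4, 21), Pow(f, 2)), Mul(Rational(-1, 21), f)))
Add(-2189, Function('X')(70)) = Add(-2189, Mul(Rational(-1, 21), 70, Add(1, Mul(4, 70)))) = Add(-2189, Mul(Rational(-1, 21), 70, Add(1, 280))) = Add(-2189, Mul(Rational(-1, 21), 70, 281)) = Add(-2189, Rational(-2810, 3)) = Rational(-9377, 3)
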